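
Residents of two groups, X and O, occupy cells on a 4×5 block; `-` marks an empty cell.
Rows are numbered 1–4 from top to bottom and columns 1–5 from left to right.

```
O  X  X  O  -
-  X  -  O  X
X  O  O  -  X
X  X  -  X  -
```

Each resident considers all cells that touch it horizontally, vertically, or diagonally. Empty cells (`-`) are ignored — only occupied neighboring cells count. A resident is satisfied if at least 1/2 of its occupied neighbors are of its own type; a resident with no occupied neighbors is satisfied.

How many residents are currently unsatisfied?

6

(1,1)O 0/2 not
(1,2)X 2/3 satisfied
(1,3)X 2/4 satisfied
(1,4)O 1/3 not
(2,2)X 3/6 satisfied
(2,4)O 2/5 not
(2,5)X 1/3 not
(3,1)X 3/4 satisfied
(3,2)O 1/5 not
(3,3)O 2/5 not
(3,5)X 2/3 satisfied
(4,1)X 2/3 satisfied
(4,2)X 2/4 satisfied
(4,4)X 1/2 satisfied
Unsatisfied: (1,1), (1,4), (2,4), (2,5), (3,2), (3,3) — 6 in total.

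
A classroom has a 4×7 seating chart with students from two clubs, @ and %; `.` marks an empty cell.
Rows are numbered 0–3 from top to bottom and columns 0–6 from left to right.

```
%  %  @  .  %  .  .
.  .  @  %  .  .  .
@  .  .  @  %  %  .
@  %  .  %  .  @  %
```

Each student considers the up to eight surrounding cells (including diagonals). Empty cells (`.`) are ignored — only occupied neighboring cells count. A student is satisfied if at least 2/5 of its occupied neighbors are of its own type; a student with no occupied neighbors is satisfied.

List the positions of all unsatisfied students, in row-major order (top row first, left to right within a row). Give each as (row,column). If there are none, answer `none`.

(0,0)% 1/1 ok
(0,1)% 1/3 unhappy
(0,2)@ 1/3 unhappy
(0,4)% 1/1 ok
(1,2)@ 2/4 ok
(1,3)% 2/5 ok
(2,0)@ 1/2 ok
(2,3)@ 1/4 unhappy
(2,4)% 3/5 ok
(2,5)% 2/3 ok
(3,0)@ 1/2 ok
(3,1)% 0/2 unhappy
(3,3)% 1/2 ok
(3,5)@ 0/3 unhappy
(3,6)% 1/2 ok

(0,1), (0,2), (2,3), (3,1), (3,5)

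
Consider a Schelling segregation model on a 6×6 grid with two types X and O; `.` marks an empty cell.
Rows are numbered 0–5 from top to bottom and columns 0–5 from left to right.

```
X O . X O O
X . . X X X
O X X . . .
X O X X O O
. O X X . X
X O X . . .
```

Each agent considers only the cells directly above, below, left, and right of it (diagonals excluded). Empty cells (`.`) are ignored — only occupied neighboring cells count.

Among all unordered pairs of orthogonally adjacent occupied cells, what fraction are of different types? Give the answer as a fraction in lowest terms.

Scan each occupied cell's neighbors to the right and below so each pair is counted once.
Row 0: X(0,0)–O(0,1)≠ X(0,0)–X(1,0)= X(0,3)–O(0,4)≠ X(0,3)–X(1,3)= O(0,4)–O(0,5)= O(0,4)–X(1,4)≠ O(0,5)–X(1,5)≠  → 4/7 unlike.
Row 1: X(1,0)–O(2,0)≠ X(1,3)–X(1,4)= X(1,4)–X(1,5)=  → 1/3 unlike.
Row 2: O(2,0)–X(2,1)≠ O(2,0)–X(3,0)≠ X(2,1)–X(2,2)= X(2,1)–O(3,1)≠ X(2,2)–X(3,2)=  → 3/5 unlike.
Row 3: X(3,0)–O(3,1)≠ O(3,1)–X(3,2)≠ O(3,1)–O(4,1)= X(3,2)–X(3,3)= X(3,2)–X(4,2)= X(3,3)–O(3,4)≠ X(3,3)–X(4,3)= O(3,4)–O(3,5)= O(3,5)–X(4,5)≠  → 4/9 unlike.
Row 4: O(4,1)–X(4,2)≠ O(4,1)–O(5,1)= X(4,2)–X(4,3)= X(4,2)–X(5,2)=  → 1/4 unlike.
Row 5: X(5,0)–O(5,1)≠ O(5,1)–X(5,2)≠  → 2/2 unlike.
Total adjacent occupied pairs: 30; unlike-type pairs: 15.
15/30 reduces to 1/2.

1/2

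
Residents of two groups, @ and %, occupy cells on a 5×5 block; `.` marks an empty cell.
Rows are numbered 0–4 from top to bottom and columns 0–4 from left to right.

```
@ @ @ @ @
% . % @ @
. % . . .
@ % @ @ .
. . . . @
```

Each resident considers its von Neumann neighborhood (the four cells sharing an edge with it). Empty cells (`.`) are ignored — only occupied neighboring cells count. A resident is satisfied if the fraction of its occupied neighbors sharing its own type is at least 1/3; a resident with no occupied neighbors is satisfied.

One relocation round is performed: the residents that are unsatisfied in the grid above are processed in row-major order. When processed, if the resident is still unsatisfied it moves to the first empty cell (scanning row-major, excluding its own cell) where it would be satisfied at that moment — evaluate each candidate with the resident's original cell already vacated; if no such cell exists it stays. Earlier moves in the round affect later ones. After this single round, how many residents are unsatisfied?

Initially unsatisfied (in order): (1,0), (1,2), (3,0).
  (1,0) → (1,1).
  (1,2): now satisfied by earlier moves; stays.
  (3,0) → (1,0).
Resulting grid:
@ @ @ @ @
@ % % @ @
. % . . .
. % @ @ .
. . . . @
All satisfied now.

0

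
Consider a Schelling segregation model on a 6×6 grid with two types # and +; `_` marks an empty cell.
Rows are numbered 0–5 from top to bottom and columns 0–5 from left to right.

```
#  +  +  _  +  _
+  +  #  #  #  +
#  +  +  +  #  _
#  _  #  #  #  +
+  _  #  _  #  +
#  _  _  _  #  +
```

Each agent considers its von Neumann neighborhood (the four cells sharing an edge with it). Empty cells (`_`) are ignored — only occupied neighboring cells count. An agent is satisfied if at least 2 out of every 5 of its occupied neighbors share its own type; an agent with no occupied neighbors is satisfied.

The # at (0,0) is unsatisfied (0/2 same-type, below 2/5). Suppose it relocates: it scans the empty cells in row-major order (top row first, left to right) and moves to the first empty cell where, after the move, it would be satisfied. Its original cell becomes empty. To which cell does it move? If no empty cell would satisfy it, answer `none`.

(3,1)

Vacating (0,0). Empty cells in order:
  (0,3): 1/3 same-type → still unsatisfied.
  (0,5): 0/2 same-type → still unsatisfied.
  (2,5): 1/3 same-type → still unsatisfied.
  (3,1): 2/3 same-type → satisfied — stop here.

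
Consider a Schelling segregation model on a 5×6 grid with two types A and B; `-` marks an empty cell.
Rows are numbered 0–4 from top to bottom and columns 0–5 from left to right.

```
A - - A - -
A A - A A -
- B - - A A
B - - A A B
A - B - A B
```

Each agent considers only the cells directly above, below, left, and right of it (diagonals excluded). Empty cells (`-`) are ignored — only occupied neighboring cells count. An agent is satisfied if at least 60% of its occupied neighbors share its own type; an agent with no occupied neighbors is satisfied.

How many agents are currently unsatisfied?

8

Row 0: (0,0)A 1/1 ✓ · (0,3)A 1/1 ✓
Row 1: (1,0)A 2/2 ✓ · (1,1)A 1/2 ✗ · (1,3)A 2/2 ✓ · (1,4)A 2/2 ✓
Row 2: (2,1)B 0/1 ✗ · (2,4)A 3/3 ✓ · (2,5)A 1/2 ✗
Row 3: (3,0)B 0/1 ✗ · (3,3)A 1/1 ✓ · (3,4)A 3/4 ✓ · (3,5)B 1/3 ✗
Row 4: (4,0)A 0/1 ✗ · (4,2)B 0/0 ✓ · (4,4)A 1/2 ✗ · (4,5)B 1/2 ✗
Unsatisfied: (1,1), (2,1), (2,5), (3,0), (3,5), (4,0), (4,4), (4,5) — 8 in total.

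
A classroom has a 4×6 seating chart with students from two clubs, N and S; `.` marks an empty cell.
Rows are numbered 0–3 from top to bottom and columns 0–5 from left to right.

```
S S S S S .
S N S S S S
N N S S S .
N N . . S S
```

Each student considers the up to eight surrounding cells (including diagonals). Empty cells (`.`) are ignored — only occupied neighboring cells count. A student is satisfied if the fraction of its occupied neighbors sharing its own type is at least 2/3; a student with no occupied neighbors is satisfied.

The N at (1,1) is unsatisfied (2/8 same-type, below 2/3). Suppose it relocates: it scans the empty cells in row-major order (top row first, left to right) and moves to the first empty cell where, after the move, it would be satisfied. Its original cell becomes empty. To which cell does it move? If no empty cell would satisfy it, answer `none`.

none

Vacating (1,1). Empty cells in order:
  (0,5): 0/3 same-type → still unsatisfied.
  (2,5): 0/5 same-type → still unsatisfied.
  (3,2): 2/4 same-type → still unsatisfied.
  (3,3): 0/4 same-type → still unsatisfied.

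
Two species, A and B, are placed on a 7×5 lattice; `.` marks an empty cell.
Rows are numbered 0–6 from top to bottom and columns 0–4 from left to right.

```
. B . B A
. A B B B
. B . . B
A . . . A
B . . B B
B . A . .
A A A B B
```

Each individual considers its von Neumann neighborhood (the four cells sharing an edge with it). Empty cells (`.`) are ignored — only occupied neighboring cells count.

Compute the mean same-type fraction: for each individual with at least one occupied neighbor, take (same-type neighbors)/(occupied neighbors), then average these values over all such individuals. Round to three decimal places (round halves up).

0.492

(0,1)B 0/1
(0,3)B 1/2
(0,4)A 0/2
(1,1)A 0/3
(1,2)B 1/2
(1,3)B 3/3
(1,4)B 2/3
(2,1)B 0/1
(2,4)B 1/2
(3,0)A 0/1
(3,4)A 0/2
(4,0)B 1/2
(4,3)B 1/1
(4,4)B 1/2
(5,0)B 1/2
(5,2)A 1/1
(6,0)A 1/2
(6,1)A 2/2
(6,2)A 2/3
(6,3)B 1/2
(6,4)B 1/1
Sum over 21 individuals: 0/1 + 1/2 + 0/2 + 0/3 + 1/2 + 3/3 + 2/3 + 0/1 + 1/2 + 0/1 + 0/2 + 1/2 + 1/1 + 1/2 + 1/2 + 1/1 + 1/2 + 2/2 + 2/3 + 1/2 + 1/1 = 31/3; mean = 31/3 ÷ 21 = 31/63 = 0.492063… → 0.492.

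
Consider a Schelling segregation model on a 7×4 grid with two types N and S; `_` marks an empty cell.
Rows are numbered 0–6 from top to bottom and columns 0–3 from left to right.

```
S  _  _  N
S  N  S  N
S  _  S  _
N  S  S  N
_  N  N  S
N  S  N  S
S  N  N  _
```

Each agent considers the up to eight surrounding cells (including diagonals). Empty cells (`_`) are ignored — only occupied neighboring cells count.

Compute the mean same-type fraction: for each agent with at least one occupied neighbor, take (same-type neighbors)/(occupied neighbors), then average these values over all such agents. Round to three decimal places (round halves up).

(0,0)S 1/2
(0,3)N 1/2
(1,0)S 2/3
(1,1)N 0/5
(1,2)S 1/4
(1,3)N 1/3
(2,0)S 2/4
(2,2)S 3/6
(3,0)N 1/3
(3,1)S 3/6
(3,2)S 3/6
(3,3)N 1/4
(4,1)N 4/7
(4,2)N 3/8
(4,3)S 2/5
(5,0)N 2/4
(5,1)S 1/7
(5,2)N 4/7
(5,3)S 1/4
(6,0)S 1/3
(6,1)N 3/5
(6,2)N 2/4
Sum over 22 agents: 1/2 + 1/2 + 2/3 + 0/5 + 1/4 + 1/3 + 2/4 + 3/6 + 1/3 + 3/6 + 3/6 + 1/4 + 4/7 + 3/8 + 2/5 + 2/4 + 1/7 + 4/7 + 1/4 + 1/3 + 3/5 + 2/4 = 1525/168; mean = 1525/168 ÷ 22 = 1525/3696 = 0.412608… → 0.413.

0.413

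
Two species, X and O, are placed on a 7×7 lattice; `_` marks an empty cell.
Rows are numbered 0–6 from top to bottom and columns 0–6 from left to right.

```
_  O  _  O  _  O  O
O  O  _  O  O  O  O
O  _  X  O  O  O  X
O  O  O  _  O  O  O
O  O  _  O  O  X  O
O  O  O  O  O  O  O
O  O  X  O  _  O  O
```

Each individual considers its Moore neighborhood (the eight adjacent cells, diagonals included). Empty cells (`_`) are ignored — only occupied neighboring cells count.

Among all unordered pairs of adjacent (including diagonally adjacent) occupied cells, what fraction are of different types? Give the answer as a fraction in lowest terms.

23/109

Scan each occupied cell's neighbors to the right and below (and the two forward diagonals) so each pair is counted once.
Row 0: O(0,1)–O(1,1)= O(0,1)–O(1,0)= O(0,3)–O(1,3)= O(0,3)–O(1,4)= O(0,5)–O(0,6)= O(0,5)–O(1,5)= O(0,5)–O(1,6)= O(0,5)–O(1,4)= O(0,6)–O(1,6)= O(0,6)–O(1,5)=  → 0/10 unlike.
Row 1: O(1,0)–O(1,1)= O(1,0)–O(2,0)= O(1,1)–X(2,2)≠ O(1,1)–O(2,0)= O(1,3)–O(1,4)= O(1,3)–O(2,3)= O(1,3)–O(2,4)= O(1,3)–X(2,2)≠ O(1,4)–O(1,5)= O(1,4)–O(2,4)= O(1,4)–O(2,5)= O(1,4)–O(2,3)= O(1,5)–O(1,6)= O(1,5)–O(2,5)= O(1,5)–X(2,6)≠ O(1,5)–O(2,4)= O(1,6)–X(2,6)≠ O(1,6)–O(2,5)=  → 4/18 unlike.
Row 2: O(2,0)–O(3,0)= O(2,0)–O(3,1)= X(2,2)–O(2,3)≠ X(2,2)–O(3,2)≠ X(2,2)–O(3,1)≠ O(2,3)–O(2,4)= O(2,3)–O(3,4)= O(2,3)–O(3,2)= O(2,4)–O(2,5)= O(2,4)–O(3,4)= O(2,4)–O(3,5)= O(2,5)–X(2,6)≠ O(2,5)–O(3,5)= O(2,5)–O(3,6)= O(2,5)–O(3,4)= X(2,6)–O(3,6)≠ X(2,6)–O(3,5)≠  → 6/17 unlike.
Row 3: O(3,0)–O(3,1)= O(3,0)–O(4,0)= O(3,0)–O(4,1)= O(3,1)–O(3,2)= O(3,1)–O(4,1)= O(3,1)–O(4,0)= O(3,2)–O(4,3)= O(3,2)–O(4,1)= O(3,4)–O(3,5)= O(3,4)–O(4,4)= O(3,4)–X(4,5)≠ O(3,4)–O(4,3)= O(3,5)–O(3,6)= O(3,5)–X(4,5)≠ O(3,5)–O(4,6)= O(3,5)–O(4,4)= O(3,6)–O(4,6)= O(3,6)–X(4,5)≠  → 3/18 unlike.
Row 4: O(4,0)–O(4,1)= O(4,0)–O(5,0)= O(4,0)–O(5,1)= O(4,1)–O(5,1)= O(4,1)–O(5,2)= O(4,1)–O(5,0)= O(4,3)–O(4,4)= O(4,3)–O(5,3)= O(4,3)–O(5,4)= O(4,3)–O(5,2)= O(4,4)–X(4,5)≠ O(4,4)–O(5,4)= O(4,4)–O(5,5)= O(4,4)–O(5,3)= X(4,5)–O(4,6)≠ X(4,5)–O(5,5)≠ X(4,5)–O(5,6)≠ X(4,5)–O(5,4)≠ O(4,6)–O(5,6)= O(4,6)–O(5,5)=  → 5/20 unlike.
Row 5: O(5,0)–O(5,1)= O(5,0)–O(6,0)= O(5,0)–O(6,1)= O(5,1)–O(5,2)= O(5,1)–O(6,1)= O(5,1)–X(6,2)≠ O(5,1)–O(6,0)= O(5,2)–O(5,3)= O(5,2)–X(6,2)≠ O(5,2)–O(6,3)= O(5,2)–O(6,1)= O(5,3)–O(5,4)= O(5,3)–O(6,3)= O(5,3)–X(6,2)≠ O(5,4)–O(5,5)= O(5,4)–O(6,5)= O(5,4)–O(6,3)= O(5,5)–O(5,6)= O(5,5)–O(6,5)= O(5,5)–O(6,6)= O(5,6)–O(6,6)= O(5,6)–O(6,5)=  → 3/22 unlike.
Row 6: O(6,0)–O(6,1)= O(6,1)–X(6,2)≠ X(6,2)–O(6,3)≠ O(6,5)–O(6,6)=  → 2/4 unlike.
Total adjacent occupied pairs: 109; unlike-type pairs: 23.
23/109 is already in lowest terms.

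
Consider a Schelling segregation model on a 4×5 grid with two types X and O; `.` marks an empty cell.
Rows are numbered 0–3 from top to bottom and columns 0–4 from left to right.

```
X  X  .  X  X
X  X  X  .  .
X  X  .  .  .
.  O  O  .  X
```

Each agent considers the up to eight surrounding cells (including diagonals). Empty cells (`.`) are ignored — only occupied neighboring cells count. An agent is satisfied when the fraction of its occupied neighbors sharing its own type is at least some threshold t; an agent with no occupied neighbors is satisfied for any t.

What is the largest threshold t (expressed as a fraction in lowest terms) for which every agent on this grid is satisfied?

1/3

Row 0: (0,0)X 3/3 · (0,1)X 4/4 · (0,3)X 2/2 · (0,4)X 1/1
Row 1: (1,0)X 5/5 · (1,1)X 6/6 · (1,2)X 4/4
Row 2: (2,0)X 3/4 · (2,1)X 4/6
Row 3: (3,1)O 1/3 · (3,2)O 1/2 · (3,4)X — no occupied neighbors
The smallest same-type fraction is 1/3 at (3,1), which reduces to 1/3. Any threshold above that leaves this agent unsatisfied.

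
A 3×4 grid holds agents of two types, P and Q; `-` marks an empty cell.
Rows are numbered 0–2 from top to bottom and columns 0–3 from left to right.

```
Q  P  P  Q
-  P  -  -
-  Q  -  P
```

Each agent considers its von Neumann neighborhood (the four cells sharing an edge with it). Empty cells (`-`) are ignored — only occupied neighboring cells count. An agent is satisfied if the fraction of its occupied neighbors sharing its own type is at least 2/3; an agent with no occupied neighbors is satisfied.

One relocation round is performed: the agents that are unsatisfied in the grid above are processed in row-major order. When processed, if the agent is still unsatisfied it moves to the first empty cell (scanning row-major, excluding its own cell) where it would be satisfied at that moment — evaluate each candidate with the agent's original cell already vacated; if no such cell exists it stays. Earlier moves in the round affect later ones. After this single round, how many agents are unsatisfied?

0

Initially unsatisfied (in order): (0,0), (0,2), (0,3), (1,1), (2,1).
  (0,0) → (2,0).
  (0,2) → (0,0).
  (0,3): now satisfied by earlier moves; stays.
  (1,1) → (1,2).
  (2,1): now satisfied by earlier moves; stays.
Resulting grid:
P P - Q
- - P -
Q Q - P
All satisfied now.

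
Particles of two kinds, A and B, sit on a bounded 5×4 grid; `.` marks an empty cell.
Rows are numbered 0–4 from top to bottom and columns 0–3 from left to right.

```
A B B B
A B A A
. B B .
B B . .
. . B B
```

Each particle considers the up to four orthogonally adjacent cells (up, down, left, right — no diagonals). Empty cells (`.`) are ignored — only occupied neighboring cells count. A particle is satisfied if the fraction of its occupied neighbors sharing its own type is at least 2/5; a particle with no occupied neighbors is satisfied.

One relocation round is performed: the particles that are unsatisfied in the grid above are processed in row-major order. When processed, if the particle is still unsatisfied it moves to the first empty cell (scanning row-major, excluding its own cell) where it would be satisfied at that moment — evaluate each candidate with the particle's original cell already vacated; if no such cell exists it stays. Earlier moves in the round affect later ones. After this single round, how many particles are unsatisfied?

Initially unsatisfied (in order): (1,2).
  (1,2) → (2,3).
Resulting grid:
A B B B
A B . A
. B B A
B B . .
. . B B
All satisfied now.

0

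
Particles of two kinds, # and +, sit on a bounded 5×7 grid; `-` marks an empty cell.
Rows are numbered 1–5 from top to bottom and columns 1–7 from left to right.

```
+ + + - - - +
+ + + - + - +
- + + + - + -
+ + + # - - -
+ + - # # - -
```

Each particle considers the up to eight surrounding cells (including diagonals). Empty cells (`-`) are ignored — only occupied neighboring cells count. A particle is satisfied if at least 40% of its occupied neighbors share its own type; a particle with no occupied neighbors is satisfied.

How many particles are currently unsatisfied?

0

Row 1: (1,1)+ 3/3 ✓ · (1,2)+ 5/5 ✓ · (1,3)+ 3/3 ✓ · (1,7)+ 1/1 ✓
Row 2: (2,1)+ 4/4 ✓ · (2,2)+ 7/7 ✓ · (2,3)+ 6/6 ✓ · (2,5)+ 2/2 ✓ · (2,7)+ 2/2 ✓
Row 3: (3,2)+ 7/7 ✓ · (3,3)+ 6/7 ✓ · (3,4)+ 4/5 ✓ · (3,6)+ 2/2 ✓
Row 4: (4,1)+ 4/4 ✓ · (4,2)+ 6/6 ✓ · (4,3)+ 5/7 ✓ · (4,4)# 2/5 ✓
Row 5: (5,1)+ 3/3 ✓ · (5,2)+ 4/4 ✓ · (5,4)# 2/3 ✓ · (5,5)# 2/2 ✓
Every one meets the threshold.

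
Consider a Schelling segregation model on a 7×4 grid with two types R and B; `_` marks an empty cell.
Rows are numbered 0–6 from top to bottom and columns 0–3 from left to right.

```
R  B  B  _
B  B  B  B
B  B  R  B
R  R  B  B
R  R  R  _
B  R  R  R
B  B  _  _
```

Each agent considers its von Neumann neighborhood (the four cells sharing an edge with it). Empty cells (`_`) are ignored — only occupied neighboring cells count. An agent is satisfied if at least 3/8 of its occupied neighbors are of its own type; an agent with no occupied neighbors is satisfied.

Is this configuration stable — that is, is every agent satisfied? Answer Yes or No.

Row 0: (0,0)R 0/2 ✗ · (0,1)B 2/3 ✓ · (0,2)B 2/2 ✓
Row 1: (1,0)B 2/3 ✓ · (1,1)B 4/4 ✓ · (1,2)B 3/4 ✓ · (1,3)B 2/2 ✓
Row 2: (2,0)B 2/3 ✓ · (2,1)B 2/4 ✓ · (2,2)R 0/4 ✗ · (2,3)B 2/3 ✓
Row 3: (3,0)R 2/3 ✓ · (3,1)R 2/4 ✓ · (3,2)B 1/4 ✗ · (3,3)B 2/2 ✓
Row 4: (4,0)R 2/3 ✓ · (4,1)R 4/4 ✓ · (4,2)R 2/3 ✓
Row 5: (5,0)B 1/3 ✗ · (5,1)R 2/4 ✓ · (5,2)R 3/3 ✓ · (5,3)R 1/1 ✓
Row 6: (6,0)B 2/2 ✓ · (6,1)B 1/2 ✓
For instance (0,0) has only 0/2 same-type neighbors, below 3/8.

No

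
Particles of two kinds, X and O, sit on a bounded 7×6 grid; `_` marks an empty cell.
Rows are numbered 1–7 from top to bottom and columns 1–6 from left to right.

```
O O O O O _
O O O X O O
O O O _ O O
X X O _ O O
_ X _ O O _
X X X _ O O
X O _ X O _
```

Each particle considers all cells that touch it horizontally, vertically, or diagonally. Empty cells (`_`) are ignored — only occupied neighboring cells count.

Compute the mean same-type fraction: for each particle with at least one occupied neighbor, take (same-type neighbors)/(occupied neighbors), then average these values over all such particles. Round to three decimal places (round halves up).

Row 1: (1,1)O 3/3 · (1,2)O 5/5 · (1,3)O 4/5 · (1,4)O 4/5 · (1,5)O 3/4
Row 2: (2,1)O 5/5 · (2,2)O 8/8 · (2,3)O 6/7 · (2,4)X 0/7 · (2,5)O 5/6 · (2,6)O 4/4
Row 3: (3,1)O 3/5 · (3,2)O 6/8 · (3,3)O 4/6 · (3,5)O 5/6 · (3,6)O 5/5
Row 4: (4,1)X 2/4 · (4,2)X 2/6 · (4,3)O 3/5 · (4,5)O 5/5 · (4,6)O 4/4
Row 5: (5,2)X 5/6 · (5,4)O 4/5 · (5,5)O 5/5
Row 6: (6,1)X 3/4 · (6,2)X 4/5 · (6,3)X 3/5 · (6,5)O 4/5 · (6,6)O 3/3
Row 7: (7,1)X 2/3 · (7,2)O 0/4 · (7,4)X 1/3 · (7,5)O 2/3
Sum over 33 particles: 3/3 + 5/5 + 4/5 + 4/5 + 3/4 + 5/5 + 8/8 + 6/7 + 0/7 + 5/6 + 4/4 + 3/5 + 6/8 + 4/6 + 5/6 + 5/5 + 2/4 + 2/6 + 3/5 + 5/5 + 4/4 + 5/6 + 4/5 + 5/5 + 3/4 + 4/5 + 3/5 + 4/5 + 3/3 + 2/3 + 0/4 + 1/3 + 2/3 = 10321/420; mean = 10321/420 ÷ 33 = 10321/13860 = 0.744660… → 0.745.

0.745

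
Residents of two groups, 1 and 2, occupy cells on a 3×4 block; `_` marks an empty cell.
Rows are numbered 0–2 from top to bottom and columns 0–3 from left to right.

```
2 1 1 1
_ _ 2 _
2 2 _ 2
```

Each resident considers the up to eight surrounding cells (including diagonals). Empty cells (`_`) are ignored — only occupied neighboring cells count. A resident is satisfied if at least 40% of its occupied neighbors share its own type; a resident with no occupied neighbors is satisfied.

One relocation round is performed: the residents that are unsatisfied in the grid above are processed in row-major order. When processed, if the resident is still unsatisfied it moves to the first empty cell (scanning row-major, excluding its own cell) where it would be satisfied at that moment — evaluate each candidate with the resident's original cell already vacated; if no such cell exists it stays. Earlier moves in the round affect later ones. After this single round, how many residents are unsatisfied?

Initially unsatisfied (in order): (0,0), (0,1).
  (0,0) → (1,0).
  (0,1) → (1,3).
Resulting grid:
_ _ 1 1
2 _ 2 1
2 2 _ 2
All satisfied now.

0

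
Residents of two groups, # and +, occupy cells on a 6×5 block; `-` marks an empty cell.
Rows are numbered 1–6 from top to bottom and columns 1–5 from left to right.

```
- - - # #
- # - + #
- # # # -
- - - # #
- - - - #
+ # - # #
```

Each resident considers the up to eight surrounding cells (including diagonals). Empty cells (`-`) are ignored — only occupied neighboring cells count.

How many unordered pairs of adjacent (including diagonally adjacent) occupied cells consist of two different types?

Scan each occupied cell's neighbors to the right and below (and the two forward diagonals) so each pair is counted once.
Row 1: #(1,4)–#(1,5)= #(1,4)–+(2,4)≠ #(1,4)–#(2,5)= #(1,5)–#(2,5)= #(1,5)–+(2,4)≠  → 2/5 unlike.
Row 2: #(2,2)–#(3,2)= #(2,2)–#(3,3)= +(2,4)–#(2,5)≠ +(2,4)–#(3,4)≠ +(2,4)–#(3,3)≠ #(2,5)–#(3,4)=  → 3/6 unlike.
Row 3: #(3,2)–#(3,3)= #(3,3)–#(3,4)= #(3,3)–#(4,4)= #(3,4)–#(4,4)= #(3,4)–#(4,5)=  → 0/5 unlike.
Row 4: #(4,4)–#(4,5)= #(4,4)–#(5,5)= #(4,5)–#(5,5)=  → 0/3 unlike.
Row 5: #(5,5)–#(6,5)= #(5,5)–#(6,4)=  → 0/2 unlike.
Row 6: +(6,1)–#(6,2)≠ #(6,4)–#(6,5)=  → 1/2 unlike.
Total adjacent occupied pairs: 23; unlike-type pairs: 6.

6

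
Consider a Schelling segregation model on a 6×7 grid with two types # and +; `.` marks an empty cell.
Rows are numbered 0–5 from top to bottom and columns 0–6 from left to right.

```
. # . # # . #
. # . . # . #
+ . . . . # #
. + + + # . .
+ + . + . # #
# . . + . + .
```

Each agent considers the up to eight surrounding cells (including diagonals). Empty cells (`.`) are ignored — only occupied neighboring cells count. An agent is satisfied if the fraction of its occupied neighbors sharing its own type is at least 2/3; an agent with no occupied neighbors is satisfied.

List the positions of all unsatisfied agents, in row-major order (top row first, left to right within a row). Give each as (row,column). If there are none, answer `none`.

Row 0: (0,1)# 1/1 ok · (0,3)# 2/2 ok · (0,4)# 2/2 ok · (0,6)# 1/1 ok
Row 1: (1,1)# 1/2 unhappy · (1,4)# 3/3 ok · (1,6)# 3/3 ok
Row 2: (2,0)+ 1/2 unhappy · (2,5)# 4/4 ok · (2,6)# 2/2 ok
Row 3: (3,1)+ 4/4 ok · (3,2)+ 4/4 ok · (3,3)+ 2/3 ok · (3,4)# 2/4 unhappy
Row 4: (4,0)+ 2/3 ok · (4,1)+ 3/4 ok · (4,3)+ 3/4 ok · (4,5)# 2/3 ok · (4,6)# 1/2 unhappy
Row 5: (5,0)# 0/2 unhappy · (5,3)+ 1/1 ok · (5,5)+ 0/2 unhappy

(1,1), (2,0), (3,4), (4,6), (5,0), (5,5)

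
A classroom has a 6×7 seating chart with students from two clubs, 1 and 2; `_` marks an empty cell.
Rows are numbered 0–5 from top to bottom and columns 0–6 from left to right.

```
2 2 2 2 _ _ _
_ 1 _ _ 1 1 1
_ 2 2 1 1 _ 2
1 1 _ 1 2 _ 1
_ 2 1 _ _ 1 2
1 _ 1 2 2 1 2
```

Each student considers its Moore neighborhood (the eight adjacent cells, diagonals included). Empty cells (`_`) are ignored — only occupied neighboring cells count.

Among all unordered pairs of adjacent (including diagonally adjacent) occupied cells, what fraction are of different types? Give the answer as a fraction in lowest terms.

8/13

Scan each occupied cell's neighbors to the right and below (and the two forward diagonals) so each pair is counted once.
Row 0: 2(0,0)–2(0,1)= 2(0,0)–1(1,1)≠ 2(0,1)–2(0,2)= 2(0,1)–1(1,1)≠ 2(0,2)–2(0,3)= 2(0,2)–1(1,1)≠ 2(0,3)–1(1,4)≠  → 4/7 unlike.
Row 1: 1(1,1)–2(2,1)≠ 1(1,1)–2(2,2)≠ 1(1,4)–1(1,5)= 1(1,4)–1(2,4)= 1(1,4)–1(2,3)= 1(1,5)–1(1,6)= 1(1,5)–2(2,6)≠ 1(1,5)–1(2,4)= 1(1,6)–2(2,6)≠  → 4/9 unlike.
Row 2: 2(2,1)–2(2,2)= 2(2,1)–1(3,1)≠ 2(2,1)–1(3,0)≠ 2(2,2)–1(2,3)≠ 2(2,2)–1(3,3)≠ 2(2,2)–1(3,1)≠ 1(2,3)–1(2,4)= 1(2,3)–1(3,3)= 1(2,3)–2(3,4)≠ 1(2,4)–2(3,4)≠ 1(2,4)–1(3,3)= 2(2,6)–1(3,6)≠  → 8/12 unlike.
Row 3: 1(3,0)–1(3,1)= 1(3,0)–2(4,1)≠ 1(3,1)–2(4,1)≠ 1(3,1)–1(4,2)= 1(3,3)–2(3,4)≠ 1(3,3)–1(4,2)= 2(3,4)–1(4,5)≠ 1(3,6)–2(4,6)≠ 1(3,6)–1(4,5)=  → 5/9 unlike.
Row 4: 2(4,1)–1(4,2)≠ 2(4,1)–1(5,2)≠ 2(4,1)–1(5,0)≠ 1(4,2)–1(5,2)= 1(4,2)–2(5,3)≠ 1(4,5)–2(4,6)≠ 1(4,5)–1(5,5)= 1(4,5)–2(5,6)≠ 1(4,5)–2(5,4)≠ 2(4,6)–2(5,6)= 2(4,6)–1(5,5)≠  → 8/11 unlike.
Row 5: 1(5,2)–2(5,3)≠ 2(5,3)–2(5,4)= 2(5,4)–1(5,5)≠ 1(5,5)–2(5,6)≠  → 3/4 unlike.
Total adjacent occupied pairs: 52; unlike-type pairs: 32.
32/52 reduces to 8/13.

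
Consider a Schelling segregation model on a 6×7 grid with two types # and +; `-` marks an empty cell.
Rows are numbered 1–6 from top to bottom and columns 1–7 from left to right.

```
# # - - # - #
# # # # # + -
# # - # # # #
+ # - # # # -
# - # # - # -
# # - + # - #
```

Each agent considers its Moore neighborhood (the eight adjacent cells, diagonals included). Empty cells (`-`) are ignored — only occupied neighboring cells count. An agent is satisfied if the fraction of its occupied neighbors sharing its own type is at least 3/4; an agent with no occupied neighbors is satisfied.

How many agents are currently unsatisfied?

(1,1)# 3/3 ok
(1,2)# 4/4 ok
(1,5)# 2/3 unhappy
(1,7)# 0/1 unhappy
(2,1)# 5/5 ok
(2,2)# 6/6 ok
(2,3)# 5/5 ok
(2,4)# 5/5 ok
(2,5)# 5/6 ok
(2,6)+ 0/6 unhappy
(3,1)# 4/5 ok
(3,2)# 5/6 ok
(3,4)# 6/6 ok
(3,5)# 7/8 ok
(3,6)# 5/6 ok
(3,7)# 2/3 unhappy
(4,1)+ 0/4 unhappy
(4,2)# 4/5 ok
(4,4)# 5/5 ok
(4,5)# 7/7 ok
(4,6)# 5/5 ok
(5,1)# 3/4 ok
(5,3)# 4/5 ok
(5,4)# 4/5 ok
(5,6)# 4/4 ok
(6,1)# 2/2 ok
(6,2)# 3/3 ok
(6,4)+ 0/3 unhappy
(6,5)# 2/3 unhappy
(6,7)# 1/1 ok
Unsatisfied: (1,5), (1,7), (2,6), (3,7), (4,1), (6,4), (6,5) — 7 in total.

7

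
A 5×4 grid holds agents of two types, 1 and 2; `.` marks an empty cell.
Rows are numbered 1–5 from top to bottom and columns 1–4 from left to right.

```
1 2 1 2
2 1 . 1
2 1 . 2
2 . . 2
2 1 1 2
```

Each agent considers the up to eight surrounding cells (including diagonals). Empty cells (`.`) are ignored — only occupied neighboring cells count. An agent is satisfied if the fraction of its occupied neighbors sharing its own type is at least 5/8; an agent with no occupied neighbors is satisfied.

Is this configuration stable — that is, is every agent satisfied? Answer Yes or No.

No

(1,1)1 1/3 not
(1,2)2 1/4 not
(1,3)1 2/4 not
(1,4)2 0/2 not
(2,1)2 2/5 not
(2,2)1 3/6 not
(2,4)1 1/3 not
(3,1)2 2/4 not
(3,2)1 1/4 not
(3,4)2 1/2 not
(4,1)2 2/4 not
(4,4)2 2/3 satisfied
(5,1)2 1/2 not
(5,2)1 1/3 not
(5,3)1 1/3 not
(5,4)2 1/2 not
For instance (1,1) has only 1/3 same-type neighbors, below 5/8.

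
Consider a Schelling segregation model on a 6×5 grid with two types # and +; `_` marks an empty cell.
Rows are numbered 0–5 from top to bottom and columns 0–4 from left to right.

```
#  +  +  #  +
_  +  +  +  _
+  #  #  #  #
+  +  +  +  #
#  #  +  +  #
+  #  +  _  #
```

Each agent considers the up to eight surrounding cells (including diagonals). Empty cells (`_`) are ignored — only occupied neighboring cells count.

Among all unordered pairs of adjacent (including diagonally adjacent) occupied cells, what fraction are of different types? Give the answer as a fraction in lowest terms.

41/74

Scan each occupied cell's neighbors to the right and below (and the two forward diagonals) so each pair is counted once.
From row 0: 6 unlike of 13 pairs (running 6/13).
From row 1: 8 unlike of 11 pairs (running 14/24).
From row 2: 10 unlike of 17 pairs (running 24/41).
From row 3: 8 unlike of 17 pairs (running 32/58).
From row 4: 7 unlike of 14 pairs (running 39/72).
From row 5: 2 unlike of 2 pairs (running 41/74).
Total adjacent occupied pairs: 74; unlike-type pairs: 41.
41/74 is already in lowest terms.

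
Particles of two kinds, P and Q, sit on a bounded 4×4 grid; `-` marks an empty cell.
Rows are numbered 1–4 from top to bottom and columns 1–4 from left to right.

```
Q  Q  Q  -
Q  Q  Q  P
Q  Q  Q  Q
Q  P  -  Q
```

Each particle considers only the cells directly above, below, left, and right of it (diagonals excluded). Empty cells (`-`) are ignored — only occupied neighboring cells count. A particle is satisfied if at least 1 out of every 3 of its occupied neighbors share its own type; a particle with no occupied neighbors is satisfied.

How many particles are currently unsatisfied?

Row 1: (1,1)Q 2/2 ✓ · (1,2)Q 3/3 ✓ · (1,3)Q 2/2 ✓
Row 2: (2,1)Q 3/3 ✓ · (2,2)Q 4/4 ✓ · (2,3)Q 3/4 ✓ · (2,4)P 0/2 ✗
Row 3: (3,1)Q 3/3 ✓ · (3,2)Q 3/4 ✓ · (3,3)Q 3/3 ✓ · (3,4)Q 2/3 ✓
Row 4: (4,1)Q 1/2 ✓ · (4,2)P 0/2 ✗ · (4,4)Q 1/1 ✓
Unsatisfied: (2,4), (4,2) — 2 in total.

2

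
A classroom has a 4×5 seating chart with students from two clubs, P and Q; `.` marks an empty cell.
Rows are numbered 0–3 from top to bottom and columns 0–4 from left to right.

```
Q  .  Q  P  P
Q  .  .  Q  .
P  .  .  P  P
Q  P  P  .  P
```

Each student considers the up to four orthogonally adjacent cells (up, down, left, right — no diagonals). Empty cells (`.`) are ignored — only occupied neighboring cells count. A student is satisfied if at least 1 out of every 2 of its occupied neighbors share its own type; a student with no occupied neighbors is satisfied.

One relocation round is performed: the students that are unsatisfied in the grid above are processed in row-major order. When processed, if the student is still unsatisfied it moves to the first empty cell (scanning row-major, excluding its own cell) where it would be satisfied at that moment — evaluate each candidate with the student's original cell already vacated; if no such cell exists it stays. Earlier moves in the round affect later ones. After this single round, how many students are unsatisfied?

Initially unsatisfied (in order): (0,2), (0,3), (1,3), (2,0), (3,0).
  (0,2) → (0,1).
  (0,3): now satisfied by earlier moves; stays.
  (1,3) → (0,2).
  (2,0) → (1,3).
  (3,0) → (1,1).
Resulting grid:
Q Q Q P P
Q Q . P .
. . . P P
. P P . P
All satisfied now.

0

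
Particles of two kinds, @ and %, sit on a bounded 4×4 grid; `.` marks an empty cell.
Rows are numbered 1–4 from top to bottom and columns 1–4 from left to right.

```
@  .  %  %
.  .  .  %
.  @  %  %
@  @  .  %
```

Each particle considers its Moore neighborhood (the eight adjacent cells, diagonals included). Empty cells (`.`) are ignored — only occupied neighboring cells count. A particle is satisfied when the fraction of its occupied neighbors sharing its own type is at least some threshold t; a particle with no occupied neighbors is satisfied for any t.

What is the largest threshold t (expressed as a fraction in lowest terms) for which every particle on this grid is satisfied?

(1,1)@ — no occupied neighbors
(1,3)% 2/2
(1,4)% 2/2
(2,4)% 4/4
(3,2)@ 2/3
(3,3)% 3/5
(3,4)% 3/3
(4,1)@ 2/2
(4,2)@ 2/3
(4,4)% 2/2
The smallest same-type fraction is 3/5 at (3,3), which reduces to 3/5. Any threshold above that leaves this particle unsatisfied.

3/5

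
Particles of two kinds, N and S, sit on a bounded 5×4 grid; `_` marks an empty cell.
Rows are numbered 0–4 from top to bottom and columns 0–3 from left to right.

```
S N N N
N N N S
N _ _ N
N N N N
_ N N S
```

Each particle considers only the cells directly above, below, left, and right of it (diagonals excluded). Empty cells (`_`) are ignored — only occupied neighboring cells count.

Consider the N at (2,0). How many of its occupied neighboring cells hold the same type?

Occupied neighbors of (2,0): (1,0)=N, (3,0)=N.
Same type (N): 2 of 2.

2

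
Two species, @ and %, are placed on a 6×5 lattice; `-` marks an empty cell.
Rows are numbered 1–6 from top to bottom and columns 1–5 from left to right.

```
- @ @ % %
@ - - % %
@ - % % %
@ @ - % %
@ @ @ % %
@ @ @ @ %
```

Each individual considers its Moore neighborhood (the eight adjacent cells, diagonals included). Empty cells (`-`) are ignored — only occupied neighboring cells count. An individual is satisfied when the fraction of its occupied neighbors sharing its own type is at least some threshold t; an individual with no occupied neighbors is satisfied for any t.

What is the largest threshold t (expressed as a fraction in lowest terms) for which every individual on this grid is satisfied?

1/3

Row 1: (1,2)@ 2/2 · (1,3)@ 1/3 · (1,4)% 3/4 · (1,5)% 3/3
Row 2: (2,1)@ 2/2 · (2,4)% 6/7 · (2,5)% 5/5
Row 3: (3,1)@ 3/3 · (3,3)% 3/4 · (3,4)% 6/6 · (3,5)% 5/5
Row 4: (4,1)@ 4/4 · (4,2)@ 5/6 · (4,4)% 6/7 · (4,5)% 5/5
Row 5: (5,1)@ 5/5 · (5,2)@ 7/7 · (5,3)@ 5/7 · (5,4)% 4/7 · (5,5)% 4/5
Row 6: (6,1)@ 3/3 · (6,2)@ 5/5 · (6,3)@ 4/5 · (6,4)@ 2/5 · (6,5)% 2/3
The smallest same-type fraction is 1/3 at (1,3), which reduces to 1/3. Any threshold above that leaves this individual unsatisfied.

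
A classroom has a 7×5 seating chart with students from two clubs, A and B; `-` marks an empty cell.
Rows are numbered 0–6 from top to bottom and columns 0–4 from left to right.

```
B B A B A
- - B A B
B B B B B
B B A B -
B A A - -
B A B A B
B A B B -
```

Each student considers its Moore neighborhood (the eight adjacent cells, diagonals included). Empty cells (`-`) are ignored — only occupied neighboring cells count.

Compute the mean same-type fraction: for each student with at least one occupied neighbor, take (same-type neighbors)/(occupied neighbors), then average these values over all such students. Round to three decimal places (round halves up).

0.535

(0,0)B 1/1
(0,1)B 2/3
(0,2)A 1/4
(0,3)B 2/5
(0,4)A 1/3
(1,2)B 5/7
(1,3)A 2/8
(1,4)B 3/5
(2,0)B 3/3
(2,1)B 5/6
(2,2)B 5/7
(2,3)B 5/7
(2,4)B 3/4
(3,0)B 4/5
(3,1)B 5/8
(3,2)A 2/7
(3,3)B 3/5
(4,0)B 3/5
(4,1)A 3/8
(4,2)A 4/7
(5,0)B 2/5
(5,1)A 3/8
(5,2)B 2/7
(5,3)A 1/5
(5,4)B 1/2
(6,0)B 1/3
(6,1)A 1/5
(6,2)B 2/5
(6,3)B 3/4
Sum over 29 students: 1/1 + 2/3 + 1/4 + 2/5 + 1/3 + 5/7 + 2/8 + 3/5 + 3/3 + 5/6 + 5/7 + 5/7 + 3/4 + 4/5 + 5/8 + 2/7 + 3/5 + 3/5 + 3/8 + 4/7 + 2/5 + 3/8 + 2/7 + 1/5 + 1/2 + 1/3 + 1/5 + 2/5 + 3/4 = 13043/840; mean = 13043/840 ÷ 29 = 13043/24360 = 0.535426… → 0.535.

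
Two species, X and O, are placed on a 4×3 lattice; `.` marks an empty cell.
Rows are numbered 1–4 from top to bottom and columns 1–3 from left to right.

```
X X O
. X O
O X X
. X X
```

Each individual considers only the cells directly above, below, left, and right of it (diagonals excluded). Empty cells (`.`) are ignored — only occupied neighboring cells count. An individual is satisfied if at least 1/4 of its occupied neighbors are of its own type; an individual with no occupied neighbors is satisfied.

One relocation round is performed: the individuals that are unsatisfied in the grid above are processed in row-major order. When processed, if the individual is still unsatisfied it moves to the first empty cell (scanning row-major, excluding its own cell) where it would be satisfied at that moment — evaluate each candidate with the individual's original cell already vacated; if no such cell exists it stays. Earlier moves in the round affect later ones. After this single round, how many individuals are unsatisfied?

1

Initially unsatisfied (in order): (3,1).
  (3,1): no empty cell satisfies it; stays.
Resulting grid:
X X O
. X O
O X X
. X X
Unsatisfied now: (3,1).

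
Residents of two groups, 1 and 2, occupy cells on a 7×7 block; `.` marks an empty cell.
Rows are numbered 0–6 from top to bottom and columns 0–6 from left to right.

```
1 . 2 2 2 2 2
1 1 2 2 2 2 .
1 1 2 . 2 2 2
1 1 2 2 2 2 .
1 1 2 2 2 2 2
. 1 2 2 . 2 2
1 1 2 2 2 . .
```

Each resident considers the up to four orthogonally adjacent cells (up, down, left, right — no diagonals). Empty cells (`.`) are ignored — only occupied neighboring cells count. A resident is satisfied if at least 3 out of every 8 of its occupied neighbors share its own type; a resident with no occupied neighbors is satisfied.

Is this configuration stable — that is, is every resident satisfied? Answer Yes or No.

Yes

Row 0: (0,0)1 1/1 ok · (0,2)2 2/2 ok · (0,3)2 3/3 ok · (0,4)2 3/3 ok · (0,5)2 3/3 ok · (0,6)2 1/1 ok
Row 1: (1,0)1 3/3 ok · (1,1)1 2/3 ok · (1,2)2 3/4 ok · (1,3)2 3/3 ok · (1,4)2 4/4 ok · (1,5)2 3/3 ok
Row 2: (2,0)1 3/3 ok · (2,1)1 3/4 ok · (2,2)2 2/3 ok · (2,4)2 3/3 ok · (2,5)2 4/4 ok · (2,6)2 1/1 ok
Row 3: (3,0)1 3/3 ok · (3,1)1 3/4 ok · (3,2)2 3/4 ok · (3,3)2 3/3 ok · (3,4)2 4/4 ok · (3,5)2 3/3 ok
Row 4: (4,0)1 2/2 ok · (4,1)1 3/4 ok · (4,2)2 3/4 ok · (4,3)2 4/4 ok · (4,4)2 3/3 ok · (4,5)2 4/4 ok · (4,6)2 2/2 ok
Row 5: (5,1)1 2/3 ok · (5,2)2 3/4 ok · (5,3)2 3/3 ok · (5,5)2 2/2 ok · (5,6)2 2/2 ok
Row 6: (6,0)1 1/1 ok · (6,1)1 2/3 ok · (6,2)2 2/3 ok · (6,3)2 3/3 ok · (6,4)2 1/1 ok
All meet the threshold, so the configuration is stable.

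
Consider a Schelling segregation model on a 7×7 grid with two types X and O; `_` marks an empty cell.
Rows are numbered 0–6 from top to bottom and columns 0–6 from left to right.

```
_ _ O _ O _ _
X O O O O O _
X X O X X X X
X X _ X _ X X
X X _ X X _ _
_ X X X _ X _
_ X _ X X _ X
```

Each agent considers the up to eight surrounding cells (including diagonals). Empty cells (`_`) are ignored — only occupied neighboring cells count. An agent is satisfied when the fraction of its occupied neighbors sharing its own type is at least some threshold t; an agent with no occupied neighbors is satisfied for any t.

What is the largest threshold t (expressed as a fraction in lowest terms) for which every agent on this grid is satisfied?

1/3

Row 0: (0,2)O 3/3 · (0,4)O 3/3
Row 1: (1,0)X 2/3 · (1,1)O 3/6 · (1,2)O 4/6 · (1,3)O 5/7 · (1,4)O 3/6 · (1,5)O 2/5
Row 2: (2,0)X 4/5 · (2,1)X 4/7 · (2,2)O 3/7 · (2,3)X 2/6 · (2,4)X 4/7 · (2,5)X 4/6 · (2,6)X 3/4
Row 3: (3,0)X 5/5 · (3,1)X 5/6 · (3,3)X 4/5 · (3,5)X 5/5 · (3,6)X 3/3
Row 4: (4,0)X 4/4 · (4,1)X 5/5 · (4,3)X 4/4 · (4,4)X 5/5
Row 5: (5,1)X 4/4 · (5,2)X 6/6 · (5,3)X 5/5 · (5,5)X 3/3
Row 6: (6,1)X 2/2 · (6,3)X 3/3 · (6,4)X 3/3 · (6,6)X 1/1
The smallest same-type fraction is 2/6 at (2,3), which reduces to 1/3. Any threshold above that leaves this agent unsatisfied.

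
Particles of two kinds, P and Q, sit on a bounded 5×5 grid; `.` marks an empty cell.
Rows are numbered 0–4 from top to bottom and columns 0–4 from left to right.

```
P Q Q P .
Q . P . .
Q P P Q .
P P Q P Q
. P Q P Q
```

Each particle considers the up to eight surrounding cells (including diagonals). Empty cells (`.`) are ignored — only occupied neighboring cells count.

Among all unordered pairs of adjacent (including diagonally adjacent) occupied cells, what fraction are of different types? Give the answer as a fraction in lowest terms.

Scan each occupied cell's neighbors to the right and below (and the two forward diagonals) so each pair is counted once.
From row 0: 5 unlike of 8 pairs (running 5/8).
From row 1: 2 unlike of 5 pairs (running 7/13).
From row 2: 7 unlike of 14 pairs (running 14/27).
From row 3: 9 unlike of 15 pairs (running 23/42).
From row 4: 3 unlike of 3 pairs (running 26/45).
Total adjacent occupied pairs: 45; unlike-type pairs: 26.
26/45 is already in lowest terms.

26/45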